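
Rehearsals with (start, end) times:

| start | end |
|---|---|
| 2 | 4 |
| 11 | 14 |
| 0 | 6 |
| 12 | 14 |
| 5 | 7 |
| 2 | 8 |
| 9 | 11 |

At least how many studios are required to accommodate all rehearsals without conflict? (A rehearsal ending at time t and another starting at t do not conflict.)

3

Count concurrent intervals with a sweep; the peak is the room count.
Events (time:±→running): 0:+→1 2:+→2 2:+→3 … peak 3.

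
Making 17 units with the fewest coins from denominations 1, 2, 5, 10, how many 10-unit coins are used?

Use the largest denomination that fits, subtract, and repeat.
17 − 1×10→7 − 1×5→2 − 1×2→0
Count of 10: 1

1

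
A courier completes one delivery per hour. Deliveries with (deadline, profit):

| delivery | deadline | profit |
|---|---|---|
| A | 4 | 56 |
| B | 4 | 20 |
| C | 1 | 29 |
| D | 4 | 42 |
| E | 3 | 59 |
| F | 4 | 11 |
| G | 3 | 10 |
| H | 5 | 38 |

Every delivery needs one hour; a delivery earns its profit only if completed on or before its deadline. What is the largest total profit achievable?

224

Sort by profit descending; place each in the latest free slot ≤ its deadline.
By profit: E(d3,59), A(d4,56), D(d4,42), H(d5,38), C(d1,29), B(d4,20), F(d4,11), G(d3,10)
E→slot 3; A→slot 4; D→slot 2; H→slot 5; C→slot 1; B skipped; F skipped; G skipped.
Profit = 29 + 42 + 59 + 56 + 38 = 224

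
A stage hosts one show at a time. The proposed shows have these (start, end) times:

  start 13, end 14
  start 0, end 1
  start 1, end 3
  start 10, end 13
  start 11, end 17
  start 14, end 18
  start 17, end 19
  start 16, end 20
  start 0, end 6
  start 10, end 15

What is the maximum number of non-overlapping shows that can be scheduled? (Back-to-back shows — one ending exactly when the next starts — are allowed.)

5

Order by finish time; keep every interval that doesn't clash with the previous kept one.
Sorted by end: (0,1)  (1,3)  (0,6)  (10,13)  (13,14)  (10,15)  (11,17)  (14,18)  (17,19)  (16,20)
take (0,1); take (1,3); take (10,13); take (13,14); take (14,18); skip (17,19).
Selected 5 shows.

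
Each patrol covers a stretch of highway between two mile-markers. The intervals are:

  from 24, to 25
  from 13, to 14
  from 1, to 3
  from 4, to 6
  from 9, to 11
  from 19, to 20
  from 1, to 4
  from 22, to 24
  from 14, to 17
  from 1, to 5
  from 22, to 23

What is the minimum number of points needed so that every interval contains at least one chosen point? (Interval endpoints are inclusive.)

7

Process intervals by earliest right end; each time one isn't hit yet, stab at its right endpoint.
Sorted: [1,3] [1,4] [1,5] [4,6] [9,11] [13,14] [14,17] [19,20] [22,23] [22,24] [24,25]
{[1,3],[1,4],[1,5]} hit by 3; {[4,6]} hit by 6; {[9,11]} hit by 11; {[13,14],[14,17]} hit by 14; {[19,20]} hit by 20; {[22,23],[22,24]} hit by 23; {[24,25]} hit by 25.
Points: 3, 6, 11, 14, 20, 23, 25 (7 total).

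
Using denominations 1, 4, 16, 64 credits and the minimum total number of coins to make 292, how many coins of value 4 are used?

1

Greedy: take as many of the largest coin as possible, then repeat with the remainder.
292 − 4×64→36 − 2×16→4 − 1×4→0
Count of 4: 1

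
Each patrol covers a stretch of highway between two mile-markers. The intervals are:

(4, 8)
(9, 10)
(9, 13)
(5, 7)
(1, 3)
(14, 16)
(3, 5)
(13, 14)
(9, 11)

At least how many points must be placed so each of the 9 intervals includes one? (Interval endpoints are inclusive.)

Sort by right endpoint; whenever an interval is uncovered, place a point at its right end.
Sorted: [1,3] [3,5] [5,7] [4,8] [9,10] [9,11] [9,13] [13,14] [14,16]
{[1,3],[3,5]} hit by 3; {[5,7],[4,8]} hit by 7; {[9,10],[9,11],[9,13]} hit by 10; {[13,14],[14,16]} hit by 14.
Points: 3, 7, 10, 14 (4 total).

4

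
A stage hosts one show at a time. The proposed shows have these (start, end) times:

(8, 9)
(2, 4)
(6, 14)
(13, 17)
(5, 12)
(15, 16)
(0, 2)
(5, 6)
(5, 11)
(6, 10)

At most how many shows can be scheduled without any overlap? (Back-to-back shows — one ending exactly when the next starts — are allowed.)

Sorted by end: (0,2)  (2,4)  (5,6)  (8,9)  (6,10)  (5,11)  (5,12)  (6,14)  (15,16)  (13,17)
take (0,2); take (2,4); take (5,6); take (8,9); skip (6,10); skip (5,11); skip (6,14); take (15,16); skip (13,17).
Selected 5 shows.

5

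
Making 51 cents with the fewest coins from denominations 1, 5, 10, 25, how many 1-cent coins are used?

1

Greedy: take as many of the largest coin as possible, then repeat with the remainder.
51 = 2×25 + 1×1
Count of 1: 1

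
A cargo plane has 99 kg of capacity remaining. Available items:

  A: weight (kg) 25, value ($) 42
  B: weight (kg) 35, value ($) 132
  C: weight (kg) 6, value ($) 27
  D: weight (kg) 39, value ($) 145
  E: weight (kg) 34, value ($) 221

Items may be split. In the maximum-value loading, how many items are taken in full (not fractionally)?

3

Order: E (221/34=6.50) > C (27/6=4.50) > B (132/35=3.77) > D (145/39=3.72) > A (42/25=1.68)
Fill: take E (34 @ 221) → take C (6 @ 27) → take B (35 @ 132) → take 24/39 of D → 89.23; 99/99 used.
3 item(s) taken whole; one partial (take 24/39 of D).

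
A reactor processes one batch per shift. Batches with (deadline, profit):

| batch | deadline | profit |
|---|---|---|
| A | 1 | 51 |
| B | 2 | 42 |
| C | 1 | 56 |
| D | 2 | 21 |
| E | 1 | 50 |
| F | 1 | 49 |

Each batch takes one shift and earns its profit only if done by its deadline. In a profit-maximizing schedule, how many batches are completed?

2

Profit order: C=56 A=51 E=50 F=49 B=42 D=21
Assign: C→slot 1, A skipped, E skipped, F skipped, B→slot 2, D skipped.
Slots: [1:C] [2:B]
2 of 6 scheduled.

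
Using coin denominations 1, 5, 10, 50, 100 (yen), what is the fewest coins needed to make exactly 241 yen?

241 − 2×100→41 − 4×10→1 − 1×1→0
Total coins = 2 + 4 + 1 = 7

7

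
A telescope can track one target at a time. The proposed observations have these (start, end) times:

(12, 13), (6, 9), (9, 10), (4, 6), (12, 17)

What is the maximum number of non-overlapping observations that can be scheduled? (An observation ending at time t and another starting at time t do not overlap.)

4

Greedy by earliest finish: after sorting by end time, pick each interval compatible with the last pick.
By end time: (4,6), (6,9), (9,10), (12,13), (12,17).
Pick (4,6); next start ≥ 6 → (6,9); next start ≥ 9 → (9,10); next start ≥ 10 → (12,13).
Selected 4 observations.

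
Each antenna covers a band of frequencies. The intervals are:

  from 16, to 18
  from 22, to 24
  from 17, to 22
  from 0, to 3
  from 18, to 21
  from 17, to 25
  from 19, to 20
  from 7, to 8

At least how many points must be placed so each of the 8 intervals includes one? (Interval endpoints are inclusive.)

5

Process intervals by earliest right end; each time one isn't hit yet, stab at its right endpoint.
By right end: [0,3]  [7,8]  [16,18]  [19,20]  [18,21]  [17,22]  [22,24]  [17,25]
[0,3] uncovered → point at 3; [7,8] uncovered → point at 8; [16,18] uncovered → point at 18; [19,20] uncovered → point at 20; [22,24] uncovered → point at 24.
Points: 3, 8, 18, 20, 24 (5 total).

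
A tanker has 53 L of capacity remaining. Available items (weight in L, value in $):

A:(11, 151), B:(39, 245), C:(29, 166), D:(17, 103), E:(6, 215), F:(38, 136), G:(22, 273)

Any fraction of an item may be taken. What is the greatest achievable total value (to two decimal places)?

726.95

Greedy by value/weight ratio, highest first.
Order: E (215/6=35.83) > A (151/11=13.73) > G (273/22=12.41) > B (245/39=6.28) > D (103/17=6.06) > C (166/29=5.72) > F (136/38=3.58)
Fill: take E (6 @ 215) → take A (11 @ 151) → take G (22 @ 273) → take 14/39 of B → 87.95; 53/53 used.
Total value = 726.95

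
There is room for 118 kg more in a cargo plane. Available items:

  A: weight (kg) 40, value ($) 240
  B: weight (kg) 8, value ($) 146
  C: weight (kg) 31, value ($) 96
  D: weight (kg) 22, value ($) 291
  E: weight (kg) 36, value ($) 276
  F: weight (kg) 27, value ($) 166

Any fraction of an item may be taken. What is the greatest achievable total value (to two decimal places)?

Greedy by value/weight ratio, highest first.
Order: B (146/8=18.25) > D (291/22=13.23) > E (276/36=7.67) > F (166/27=6.15) > A (240/40=6.00) > C (96/31=3.10)
Fill: take B (8 @ 146) → take D (22 @ 291) → take E (36 @ 276) → take F (27 @ 166) → take 25/40 of A → 150.00; 118/118 used.
Total value = 1029.00

1029.00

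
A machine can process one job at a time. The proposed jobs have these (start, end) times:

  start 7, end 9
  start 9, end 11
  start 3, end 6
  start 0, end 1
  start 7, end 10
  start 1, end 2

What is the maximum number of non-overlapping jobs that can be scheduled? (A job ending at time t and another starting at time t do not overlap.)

5

Sorted by end: (0,1)  (1,2)  (3,6)  (7,9)  (7,10)  (9,11)
take (0,1); take (1,2); take (3,6); take (7,9); take (9,11).
Selected 5 jobs.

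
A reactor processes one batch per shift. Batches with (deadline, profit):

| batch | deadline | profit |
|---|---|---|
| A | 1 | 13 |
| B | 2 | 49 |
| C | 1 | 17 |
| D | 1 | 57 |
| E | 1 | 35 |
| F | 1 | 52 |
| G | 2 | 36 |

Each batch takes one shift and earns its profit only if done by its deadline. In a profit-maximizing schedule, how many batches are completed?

2

By profit: D(d1,57), F(d1,52), B(d2,49), G(d2,36), E(d1,35), C(d1,17), A(d1,13)
D→slot 1; F skipped; B→slot 2; G skipped; E skipped; C skipped; A skipped.
2 of 7 scheduled.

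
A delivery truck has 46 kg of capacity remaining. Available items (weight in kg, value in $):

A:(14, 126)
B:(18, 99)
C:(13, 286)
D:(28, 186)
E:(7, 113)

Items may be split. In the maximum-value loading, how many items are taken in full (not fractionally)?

3

Order: C (286/13=22.00) > E (113/7=16.14) > A (126/14=9.00) > D (186/28=6.64) > B (99/18=5.50)
Fill: take C (13 @ 286) → take E (7 @ 113) → take A (14 @ 126) → take 12/28 of D → 79.71; 46/46 used.
3 item(s) taken whole; one partial (take 12/28 of D).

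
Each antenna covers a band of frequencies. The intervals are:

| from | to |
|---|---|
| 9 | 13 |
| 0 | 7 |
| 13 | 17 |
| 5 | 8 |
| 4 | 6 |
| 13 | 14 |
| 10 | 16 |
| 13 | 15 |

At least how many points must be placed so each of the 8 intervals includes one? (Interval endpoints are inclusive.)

2

Process intervals by earliest right end; each time one isn't hit yet, stab at its right endpoint.
By right end: [4,6]  [0,7]  [5,8]  [9,13]  [13,14]  [13,15]  [10,16]  [13,17]
[4,6] uncovered → point at 6; [9,13] uncovered → point at 13.
Points: 6, 13 (2 total).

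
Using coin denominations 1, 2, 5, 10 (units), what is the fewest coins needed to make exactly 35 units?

4

35 = 3×10 + 1×5
Total coins = 3 + 1 = 4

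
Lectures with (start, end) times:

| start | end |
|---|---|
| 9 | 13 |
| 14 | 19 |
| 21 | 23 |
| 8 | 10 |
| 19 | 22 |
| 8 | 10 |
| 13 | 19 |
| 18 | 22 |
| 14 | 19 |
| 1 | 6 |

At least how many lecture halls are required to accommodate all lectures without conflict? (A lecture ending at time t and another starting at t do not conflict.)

Events (time:±→running): 1:+→1 6:-→0 8:+→1 8:+→2 9:+→3 10:-→2 10:-→1 13:-→0 13:+→1 14:+→2 14:+→3 18:+→4 … peak 4.

4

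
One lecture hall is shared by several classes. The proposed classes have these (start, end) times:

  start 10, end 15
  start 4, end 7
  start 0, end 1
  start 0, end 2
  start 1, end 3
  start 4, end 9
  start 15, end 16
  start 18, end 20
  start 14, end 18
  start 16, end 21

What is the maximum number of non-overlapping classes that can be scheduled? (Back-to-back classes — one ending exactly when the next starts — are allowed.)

Sort by end time and greedily take each interval whose start is ≥ the last chosen end.
Sorted by end: (0,1)  (0,2)  (1,3)  (4,7)  (4,9)  (10,15)  (15,16)  (14,18)  (18,20)  (16,21)
take (0,1); skip (0,2); take (1,3); take (4,7); take (10,15); take (15,16); skip (14,18); take (18,20); skip (16,21).
Selected 6 classes.

6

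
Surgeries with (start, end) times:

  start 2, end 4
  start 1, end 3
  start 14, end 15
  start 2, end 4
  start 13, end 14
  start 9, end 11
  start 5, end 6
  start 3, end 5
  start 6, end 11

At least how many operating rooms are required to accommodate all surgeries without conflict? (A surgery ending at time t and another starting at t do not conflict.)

starts: [1, 2, 2, 3, 5, 6, 9, 13, 14]
ends:   [3, 4, 4, 5, 6, 11, 11, 14, 15]
s1→1 s2→2 s2→3  — peak 3.

3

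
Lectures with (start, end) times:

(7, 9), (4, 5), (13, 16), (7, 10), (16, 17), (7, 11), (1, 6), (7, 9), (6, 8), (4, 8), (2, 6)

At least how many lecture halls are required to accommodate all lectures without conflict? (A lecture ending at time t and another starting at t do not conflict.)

6

Events (time:±→running): 1:+→1 2:+→2 4:+→3 4:+→4 5:-→3 6:-→2 6:-→1 6:+→2 7:+→3 7:+→4 7:+→5 7:+→6 … peak 6.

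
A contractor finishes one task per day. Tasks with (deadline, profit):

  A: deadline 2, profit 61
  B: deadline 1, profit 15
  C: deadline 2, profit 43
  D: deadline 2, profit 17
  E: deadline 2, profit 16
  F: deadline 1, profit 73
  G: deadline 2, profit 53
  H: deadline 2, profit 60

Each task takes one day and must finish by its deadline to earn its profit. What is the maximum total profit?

By profit: F(d1,73), A(d2,61), H(d2,60), G(d2,53), C(d2,43), D(d2,17), E(d2,16), B(d1,15)
F→slot 1; A→slot 2; H skipped; G skipped; C skipped; D skipped; E skipped; B skipped.
Profit = 73 + 61 = 134

134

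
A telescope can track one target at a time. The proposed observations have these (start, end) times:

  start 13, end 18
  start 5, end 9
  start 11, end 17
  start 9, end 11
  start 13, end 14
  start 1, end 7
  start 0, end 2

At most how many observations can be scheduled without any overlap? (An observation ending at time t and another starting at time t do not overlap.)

By end time: (0,2), (1,7), (5,9), (9,11), (13,14), (11,17), (13,18).
Pick (0,2); next start ≥ 2 → (5,9); next start ≥ 9 → (9,11); next start ≥ 11 → (13,14).
Selected 4 observations.

4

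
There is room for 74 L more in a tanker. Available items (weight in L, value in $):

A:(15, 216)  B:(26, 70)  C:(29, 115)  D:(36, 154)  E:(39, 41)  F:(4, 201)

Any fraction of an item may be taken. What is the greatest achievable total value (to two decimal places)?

Sort by value per unit weight and fill in that order.
Ratios (sorted): F 50.25, A 14.40, D 4.28, C 3.97, B 2.69, E 1.05
take F (4 @ 201); take A (15 @ 216); take D (36 @ 154); take 19/29 of C → 75.34. Capacity used 74/74.
Total value = 646.34

646.34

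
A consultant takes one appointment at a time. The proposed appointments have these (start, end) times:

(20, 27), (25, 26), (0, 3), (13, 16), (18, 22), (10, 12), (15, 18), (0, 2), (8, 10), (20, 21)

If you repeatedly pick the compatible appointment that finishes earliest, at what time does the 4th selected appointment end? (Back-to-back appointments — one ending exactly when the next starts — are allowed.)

16

Greedy by earliest finish: after sorting by end time, pick each interval compatible with the last pick.
Sorted by end: (0,2)  (0,3)  (8,10)  (10,12)  (13,16)  (15,18)  (20,21)  (18,22)  (25,26)  (20,27)
take (0,2); skip (0,3); take (8,10); take (10,12); take (13,16); take (20,21); take (25,26).
Selected: (0,2) (8,10) (10,12) (13,16) (20,21) (25,26)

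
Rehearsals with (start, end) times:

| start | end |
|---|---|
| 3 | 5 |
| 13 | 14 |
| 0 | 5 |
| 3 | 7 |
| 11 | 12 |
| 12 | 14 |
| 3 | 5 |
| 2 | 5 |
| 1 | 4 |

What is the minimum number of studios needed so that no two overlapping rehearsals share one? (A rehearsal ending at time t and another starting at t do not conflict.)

6

Count concurrent intervals with a sweep; the peak is the room count.
starts: [0, 1, 2, 3, 3, 3, 11, 12, 13]
ends:   [4, 5, 5, 5, 5, 7, 12, 14, 14]
s0→1 s1→2 s2→3 s3→4 s3→5 s3→6  — peak 6.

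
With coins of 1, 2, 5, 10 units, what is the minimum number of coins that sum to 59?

8

59 − 5×10→9 − 1×5→4 − 2×2→0
Total coins = 5 + 1 + 2 = 8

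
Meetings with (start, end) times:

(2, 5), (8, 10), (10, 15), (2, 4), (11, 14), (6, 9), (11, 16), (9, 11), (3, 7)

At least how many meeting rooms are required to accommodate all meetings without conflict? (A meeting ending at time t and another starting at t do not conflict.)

3

The answer is the maximum number of intervals overlapping at any instant.
starts: [2, 2, 3, 6, 8, 9, 10, 11, 11]
ends:   [4, 5, 7, 9, 10, 11, 14, 15, 16]
s2→1 s2→2 s3→3  — peak 3.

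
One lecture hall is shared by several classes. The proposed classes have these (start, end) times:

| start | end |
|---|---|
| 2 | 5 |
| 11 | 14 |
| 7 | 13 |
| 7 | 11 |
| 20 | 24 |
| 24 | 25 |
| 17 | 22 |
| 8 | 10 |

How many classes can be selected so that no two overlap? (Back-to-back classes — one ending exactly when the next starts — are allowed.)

Greedy by earliest finish: after sorting by end time, pick each interval compatible with the last pick.
By end time: (2,5), (8,10), (7,11), (7,13), (11,14), (17,22), (20,24), (24,25).
Pick (2,5); next start ≥ 5 → (8,10); next start ≥ 10 → (11,14); next start ≥ 14 → (17,22); next start ≥ 22 → (24,25).
Selected 5 classes.

5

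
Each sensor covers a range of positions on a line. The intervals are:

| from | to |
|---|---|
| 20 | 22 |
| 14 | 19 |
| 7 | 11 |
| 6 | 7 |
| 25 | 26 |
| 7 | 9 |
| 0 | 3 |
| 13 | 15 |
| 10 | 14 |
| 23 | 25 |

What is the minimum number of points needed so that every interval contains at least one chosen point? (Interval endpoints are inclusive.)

5

Process intervals by earliest right end; each time one isn't hit yet, stab at its right endpoint.
By right end: [0,3]  [6,7]  [7,9]  [7,11]  [10,14]  [13,15]  [14,19]  [20,22]  [23,25]  [25,26]
[0,3] uncovered → point at 3; [6,7] uncovered → point at 7; [10,14] uncovered → point at 14; [20,22] uncovered → point at 22; [23,25] uncovered → point at 25.
Points: 3, 7, 14, 22, 25 (5 total).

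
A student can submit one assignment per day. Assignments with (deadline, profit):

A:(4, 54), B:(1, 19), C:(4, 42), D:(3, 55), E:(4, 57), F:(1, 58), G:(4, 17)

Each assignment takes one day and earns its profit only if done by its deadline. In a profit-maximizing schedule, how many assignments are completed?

4

By profit: F(d1,58), E(d4,57), D(d3,55), A(d4,54), C(d4,42), B(d1,19), G(d4,17)
F→slot 1; E→slot 4; D→slot 3; A→slot 2; C skipped; B skipped; G skipped.
4 of 7 scheduled.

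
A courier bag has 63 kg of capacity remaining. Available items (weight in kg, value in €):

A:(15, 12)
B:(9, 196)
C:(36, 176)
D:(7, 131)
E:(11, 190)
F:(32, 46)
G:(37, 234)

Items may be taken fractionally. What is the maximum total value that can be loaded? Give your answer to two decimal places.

Order: B (196/9=21.78) > D (131/7=18.71) > E (190/11=17.27) > G (234/37=6.32) > C (176/36=4.89) > F (46/32=1.44) > A (12/15=0.80)
Fill: take B (9 @ 196) → take D (7 @ 131) → take E (11 @ 190) → take 36/37 of G → 227.68; 63/63 used.
Total value = 744.68

744.68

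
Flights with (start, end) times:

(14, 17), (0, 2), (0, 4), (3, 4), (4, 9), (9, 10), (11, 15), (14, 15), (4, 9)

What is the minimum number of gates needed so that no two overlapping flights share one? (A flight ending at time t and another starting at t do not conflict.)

The answer is the maximum number of intervals overlapping at any instant.
Events (time:±→running): 0:+→1 0:+→2 2:-→1 3:+→2 4:-→1 4:-→0 4:+→1 4:+→2 9:-→1 9:-→0 9:+→1 10:-→0 11:+→1 14:+→2 14:+→3 … peak 3.

3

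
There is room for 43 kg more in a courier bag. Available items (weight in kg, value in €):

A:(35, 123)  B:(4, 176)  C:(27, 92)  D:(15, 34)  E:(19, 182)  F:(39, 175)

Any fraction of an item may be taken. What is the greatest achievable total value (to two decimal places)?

447.74

Ratios (sorted): B 44.00, E 9.58, F 4.49, A 3.51, C 3.41, D 2.27
take B (4 @ 176); take E (19 @ 182); take 20/39 of F → 89.74. Capacity used 43/43.
Total value = 447.74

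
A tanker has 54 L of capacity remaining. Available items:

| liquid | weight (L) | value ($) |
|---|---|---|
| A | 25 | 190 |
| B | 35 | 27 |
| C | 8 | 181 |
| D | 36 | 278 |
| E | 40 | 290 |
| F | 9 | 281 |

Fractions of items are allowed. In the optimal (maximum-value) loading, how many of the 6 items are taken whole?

3

Sort by value per unit weight and fill in that order.
Ratios (sorted): F 31.22, C 22.62, D 7.72, A 7.60, E 7.25, B 0.77
take F (9 @ 281); take C (8 @ 181); take D (36 @ 278); take 1/25 of A → 7.60. Capacity used 54/54.
3 item(s) taken whole; one partial (take 1/25 of A).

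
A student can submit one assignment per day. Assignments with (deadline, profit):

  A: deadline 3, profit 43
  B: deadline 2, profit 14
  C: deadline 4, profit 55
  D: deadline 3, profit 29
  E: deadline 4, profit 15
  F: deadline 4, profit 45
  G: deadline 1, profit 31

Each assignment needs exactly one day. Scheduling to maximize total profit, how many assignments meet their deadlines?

Sort by profit descending; place each in the latest free slot ≤ its deadline.
Profit order: C=55 F=45 A=43 G=31 D=29 E=15 B=14
Assign: C→slot 4, F→slot 3, A→slot 2, G→slot 1, D skipped, E skipped, B skipped.
Slots: [1:G] [2:A] [3:F] [4:C]
4 of 7 scheduled.

4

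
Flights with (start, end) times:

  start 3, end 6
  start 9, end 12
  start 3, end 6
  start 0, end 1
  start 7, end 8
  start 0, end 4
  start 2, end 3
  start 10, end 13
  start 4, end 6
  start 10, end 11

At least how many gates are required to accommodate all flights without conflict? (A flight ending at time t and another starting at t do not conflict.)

3

The answer is the maximum number of intervals overlapping at any instant.
Events (time:±→running): 0:+→1 0:+→2 1:-→1 2:+→2 3:-→1 3:+→2 3:+→3 … peak 3.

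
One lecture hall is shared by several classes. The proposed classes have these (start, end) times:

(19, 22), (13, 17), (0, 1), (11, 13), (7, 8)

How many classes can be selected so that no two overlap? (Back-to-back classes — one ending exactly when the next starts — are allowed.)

5

Sort by end time and greedily take each interval whose start is ≥ the last chosen end.
By end time: (0,1), (7,8), (11,13), (13,17), (19,22).
Pick (0,1); next start ≥ 1 → (7,8); next start ≥ 8 → (11,13); next start ≥ 13 → (13,17); next start ≥ 17 → (19,22).
Selected 5 classes.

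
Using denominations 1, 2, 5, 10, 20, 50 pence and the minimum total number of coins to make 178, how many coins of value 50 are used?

Greedy: take as many of the largest coin as possible, then repeat with the remainder.
178 − 3×50→28 − 1×20→8 − 1×5→3 − 1×2→1 − 1×1→0
Count of 50: 3

3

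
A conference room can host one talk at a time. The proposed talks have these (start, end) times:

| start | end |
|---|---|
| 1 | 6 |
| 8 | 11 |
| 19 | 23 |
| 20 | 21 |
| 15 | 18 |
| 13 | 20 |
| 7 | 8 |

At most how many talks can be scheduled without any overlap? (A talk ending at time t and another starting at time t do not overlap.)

Greedy by earliest finish: after sorting by end time, pick each interval compatible with the last pick.
Sorted by end: (1,6)  (7,8)  (8,11)  (15,18)  (13,20)  (20,21)  (19,23)
take (1,6); take (7,8); take (8,11); take (15,18); skip (13,20); take (20,21); skip (19,23).
Selected 5 talks.

5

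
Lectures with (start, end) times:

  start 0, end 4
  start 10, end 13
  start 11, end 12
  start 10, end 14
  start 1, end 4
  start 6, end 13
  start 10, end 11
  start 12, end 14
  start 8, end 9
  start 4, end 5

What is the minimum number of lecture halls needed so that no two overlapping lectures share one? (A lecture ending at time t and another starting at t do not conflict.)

4

The answer is the maximum number of intervals overlapping at any instant.
starts: [0, 1, 4, 6, 8, 10, 10, 10, 11, 12]
ends:   [4, 4, 5, 9, 11, 12, 13, 13, 14, 14]
s0→1 s1→2 e4→1 e4→0 s4→1 e5→0 s6→1 s8→2 e9→1 s10→2 s10→3 s10→4  — peak 4.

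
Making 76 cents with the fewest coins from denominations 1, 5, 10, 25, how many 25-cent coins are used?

3

76 − 3×25→1 − 1×1→0
Count of 25: 3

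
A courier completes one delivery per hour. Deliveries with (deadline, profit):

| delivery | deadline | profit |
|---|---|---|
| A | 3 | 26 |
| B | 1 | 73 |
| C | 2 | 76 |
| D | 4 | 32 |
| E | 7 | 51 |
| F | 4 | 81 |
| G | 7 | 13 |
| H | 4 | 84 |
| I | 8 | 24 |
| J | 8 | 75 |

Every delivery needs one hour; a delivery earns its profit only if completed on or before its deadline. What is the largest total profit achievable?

Profit order: H=84 F=81 C=76 J=75 B=73 E=51 D=32 A=26 I=24 G=13
Assign: H→slot 4, F→slot 3, C→slot 2, J→slot 8, B→slot 1, E→slot 7, D skipped, A skipped, I→slot 6, G→slot 5.
Slots: [1:B] [2:C] [3:F] [4:H] [5:G] [6:I] [7:E] [8:J]
Profit = 73 + 76 + 81 + 84 + 13 + 24 + 51 + 75 = 477

477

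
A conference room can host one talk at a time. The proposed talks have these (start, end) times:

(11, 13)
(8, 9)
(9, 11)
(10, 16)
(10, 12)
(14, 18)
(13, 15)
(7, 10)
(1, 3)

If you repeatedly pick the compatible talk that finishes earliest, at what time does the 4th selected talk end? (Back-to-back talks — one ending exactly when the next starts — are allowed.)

13

By end time: (1,3), (8,9), (7,10), (9,11), (10,12), (11,13), (13,15), (10,16), (14,18).
Pick (1,3); next start ≥ 3 → (8,9); next start ≥ 9 → (9,11); next start ≥ 11 → (11,13); next start ≥ 13 → (13,15).
Selected: (1,3) (8,9) (9,11) (11,13) (13,15)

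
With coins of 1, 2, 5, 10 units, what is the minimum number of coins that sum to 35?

Greedy: take as many of the largest coin as possible, then repeat with the remainder.
35 − 3×10→5 − 1×5→0
Total coins = 3 + 1 = 4

4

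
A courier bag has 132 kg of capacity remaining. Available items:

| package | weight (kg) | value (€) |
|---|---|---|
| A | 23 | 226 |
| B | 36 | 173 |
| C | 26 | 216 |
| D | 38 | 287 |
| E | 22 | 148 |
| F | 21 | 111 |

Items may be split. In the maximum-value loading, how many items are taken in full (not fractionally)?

Ratios (sorted): A 9.83, C 8.31, D 7.55, E 6.73, F 5.29, B 4.81
take A (23 @ 226); take C (26 @ 216); take D (38 @ 287); take E (22 @ 148); take F (21 @ 111); take 2/36 of B → 9.61. Capacity used 132/132.
5 item(s) taken whole; one partial (take 2/36 of B).

5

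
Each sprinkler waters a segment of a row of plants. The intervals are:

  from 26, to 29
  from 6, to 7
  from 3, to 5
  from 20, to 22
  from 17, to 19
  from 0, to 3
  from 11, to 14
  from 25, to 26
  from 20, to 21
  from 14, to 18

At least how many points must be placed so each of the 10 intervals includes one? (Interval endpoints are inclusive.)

6

By right end: [0,3]  [3,5]  [6,7]  [11,14]  [14,18]  [17,19]  [20,21]  [20,22]  [25,26]  [26,29]
[0,3] uncovered → point at 3; [6,7] uncovered → point at 7; [11,14] uncovered → point at 14; [17,19] uncovered → point at 19; [20,21] uncovered → point at 21; [25,26] uncovered → point at 26.
Points: 3, 7, 14, 19, 21, 26 (6 total).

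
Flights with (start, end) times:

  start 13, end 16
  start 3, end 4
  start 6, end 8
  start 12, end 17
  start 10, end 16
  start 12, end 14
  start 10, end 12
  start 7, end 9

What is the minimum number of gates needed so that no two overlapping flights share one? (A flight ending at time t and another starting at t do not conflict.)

The answer is the maximum number of intervals overlapping at any instant.
starts: [3, 6, 7, 10, 10, 12, 12, 13]
ends:   [4, 8, 9, 12, 14, 16, 16, 17]
s3→1 e4→0 s6→1 s7→2 e8→1 e9→0 s10→1 s10→2 e12→1 s12→2 s12→3 s13→4  — peak 4.

4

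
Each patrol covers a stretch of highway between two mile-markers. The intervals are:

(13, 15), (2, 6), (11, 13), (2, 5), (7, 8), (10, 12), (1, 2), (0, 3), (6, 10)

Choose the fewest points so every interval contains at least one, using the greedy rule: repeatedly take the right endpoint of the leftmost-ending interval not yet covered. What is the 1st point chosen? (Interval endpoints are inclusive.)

2

Process intervals by earliest right end; each time one isn't hit yet, stab at its right endpoint.
By right end: [1,2]  [0,3]  [2,5]  [2,6]  [7,8]  [6,10]  [10,12]  [11,13]  [13,15]
[1,2] uncovered → point at 2; [7,8] uncovered → point at 8; [10,12] uncovered → point at 12; [13,15] uncovered → point at 15.
Points: 2, 8, 12, 15 (4 total).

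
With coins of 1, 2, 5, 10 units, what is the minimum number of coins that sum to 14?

14 − 1×10→4 − 2×2→0
Total coins = 1 + 2 = 3

3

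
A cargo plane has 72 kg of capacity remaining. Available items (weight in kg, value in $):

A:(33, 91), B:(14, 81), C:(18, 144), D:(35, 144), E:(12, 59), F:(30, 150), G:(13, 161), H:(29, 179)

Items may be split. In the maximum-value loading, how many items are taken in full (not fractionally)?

3

Sort by value per unit weight and fill in that order.
Ratios (sorted): G 12.38, C 8.00, H 6.17, B 5.79, F 5.00, E 4.92, D 4.11, A 2.76
take G (13 @ 161); take C (18 @ 144); take H (29 @ 179); take 12/14 of B → 69.43. Capacity used 72/72.
3 item(s) taken whole; one partial (take 12/14 of B).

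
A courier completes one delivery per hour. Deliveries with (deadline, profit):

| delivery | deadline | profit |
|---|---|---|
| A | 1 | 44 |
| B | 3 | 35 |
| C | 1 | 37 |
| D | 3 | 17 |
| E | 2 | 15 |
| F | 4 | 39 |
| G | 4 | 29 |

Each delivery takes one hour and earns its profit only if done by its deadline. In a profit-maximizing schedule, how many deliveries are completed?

4

Sort by profit descending; place each in the latest free slot ≤ its deadline.
Profit order: A=44 F=39 C=37 B=35 G=29 D=17 E=15
Assign: A→slot 1, F→slot 4, C skipped, B→slot 3, G→slot 2, D skipped, E skipped.
Slots: [1:A] [2:G] [3:B] [4:F]
4 of 7 scheduled.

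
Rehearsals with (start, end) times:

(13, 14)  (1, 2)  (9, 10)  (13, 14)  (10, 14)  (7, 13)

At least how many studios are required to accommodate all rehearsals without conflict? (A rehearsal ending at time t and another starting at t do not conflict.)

3

Events (time:±→running): 1:+→1 2:-→0 7:+→1 9:+→2 10:-→1 10:+→2 13:-→1 13:+→2 13:+→3 … peak 3.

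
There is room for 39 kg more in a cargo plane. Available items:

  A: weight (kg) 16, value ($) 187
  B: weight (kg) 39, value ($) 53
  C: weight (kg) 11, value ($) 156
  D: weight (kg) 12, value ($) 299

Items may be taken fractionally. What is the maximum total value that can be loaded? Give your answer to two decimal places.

Order: D (299/12=24.92) > C (156/11=14.18) > A (187/16=11.69) > B (53/39=1.36)
Fill: take D (12 @ 299) → take C (11 @ 156) → take A (16 @ 187); 39/39 used.
Total value = 642.00

642.00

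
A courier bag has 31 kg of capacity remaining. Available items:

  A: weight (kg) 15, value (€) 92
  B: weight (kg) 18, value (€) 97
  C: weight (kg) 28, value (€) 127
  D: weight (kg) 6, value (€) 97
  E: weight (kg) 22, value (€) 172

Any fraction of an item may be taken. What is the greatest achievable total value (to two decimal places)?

Sort by value per unit weight and fill in that order.
Order: D (97/6=16.17) > E (172/22=7.82) > A (92/15=6.13) > B (97/18=5.39) > C (127/28=4.54)
Fill: take D (6 @ 97) → take E (22 @ 172) → take 3/15 of A → 18.40; 31/31 used.
Total value = 287.40

287.40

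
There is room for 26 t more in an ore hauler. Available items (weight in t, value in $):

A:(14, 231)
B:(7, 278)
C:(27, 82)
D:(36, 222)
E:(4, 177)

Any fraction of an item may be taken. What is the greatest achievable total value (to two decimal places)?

Sort by value per unit weight and fill in that order.
Ratios (sorted): E 44.25, B 39.71, A 16.50, D 6.17, C 3.04
take E (4 @ 177); take B (7 @ 278); take A (14 @ 231); take 1/36 of D → 6.17. Capacity used 26/26.
Total value = 692.17

692.17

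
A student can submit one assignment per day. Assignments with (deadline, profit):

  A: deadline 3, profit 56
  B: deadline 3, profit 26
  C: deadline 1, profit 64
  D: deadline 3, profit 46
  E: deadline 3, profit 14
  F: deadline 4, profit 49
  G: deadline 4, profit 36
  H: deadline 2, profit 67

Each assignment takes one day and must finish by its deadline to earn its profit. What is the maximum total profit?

236

Take jobs in profit order; each goes to the latest open slot no later than its deadline.
By profit: H(d2,67), C(d1,64), A(d3,56), F(d4,49), D(d3,46), G(d4,36), B(d3,26), E(d3,14)
H→slot 2; C→slot 1; A→slot 3; F→slot 4; D skipped; G skipped; B skipped; E skipped.
Profit = 64 + 67 + 56 + 49 = 236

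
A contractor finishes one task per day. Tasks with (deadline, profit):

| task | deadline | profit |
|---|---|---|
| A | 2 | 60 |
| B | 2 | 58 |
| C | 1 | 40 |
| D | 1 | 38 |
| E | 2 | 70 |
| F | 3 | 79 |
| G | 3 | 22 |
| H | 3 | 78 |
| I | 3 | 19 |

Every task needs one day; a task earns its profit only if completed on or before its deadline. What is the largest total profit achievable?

227

Take jobs in profit order; each goes to the latest open slot no later than its deadline.
Profit order: F=79 H=78 E=70 A=60 B=58 C=40 D=38 G=22 I=19
Assign: F→slot 3, H→slot 2, E→slot 1, A skipped, B skipped, C skipped, D skipped, G skipped, I skipped.
Slots: [1:E] [2:H] [3:F]
Profit = 70 + 78 + 79 = 227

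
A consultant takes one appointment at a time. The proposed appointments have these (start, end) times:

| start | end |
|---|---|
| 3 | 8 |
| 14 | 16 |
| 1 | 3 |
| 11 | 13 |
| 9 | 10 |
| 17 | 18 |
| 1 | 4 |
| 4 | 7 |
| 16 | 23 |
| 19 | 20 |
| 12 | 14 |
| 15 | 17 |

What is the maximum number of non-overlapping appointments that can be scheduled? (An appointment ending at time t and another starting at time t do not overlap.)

By end time: (1,3), (1,4), (4,7), (3,8), (9,10), (11,13), (12,14), (14,16), (15,17), (17,18), (19,20), (16,23).
Pick (1,3); next start ≥ 3 → (4,7); next start ≥ 7 → (9,10); next start ≥ 10 → (11,13); next start ≥ 13 → (14,16); next start ≥ 16 → (17,18); next start ≥ 18 → (19,20).
Selected 7 appointments.

7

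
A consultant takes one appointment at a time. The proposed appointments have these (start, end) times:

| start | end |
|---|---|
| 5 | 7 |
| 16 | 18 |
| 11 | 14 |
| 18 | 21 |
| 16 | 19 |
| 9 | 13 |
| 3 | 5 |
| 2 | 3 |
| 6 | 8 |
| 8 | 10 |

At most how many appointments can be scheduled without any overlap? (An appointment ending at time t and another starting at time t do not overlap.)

7

Greedy by earliest finish: after sorting by end time, pick each interval compatible with the last pick.
By end time: (2,3), (3,5), (5,7), (6,8), (8,10), (9,13), (11,14), (16,18), (16,19), (18,21).
Pick (2,3); next start ≥ 3 → (3,5); next start ≥ 5 → (5,7); next start ≥ 7 → (8,10); next start ≥ 10 → (11,14); next start ≥ 14 → (16,18); next start ≥ 18 → (18,21).
Selected 7 appointments.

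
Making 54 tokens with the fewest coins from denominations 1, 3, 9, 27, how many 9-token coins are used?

0

Use the largest denomination that fits, subtract, and repeat.
54 − 2×27→0
Count of 9: 0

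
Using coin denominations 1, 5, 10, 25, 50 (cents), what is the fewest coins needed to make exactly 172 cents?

Use the largest denomination that fits, subtract, and repeat.
172 − 3×50→22 − 2×10→2 − 2×1→0
Total coins = 3 + 2 + 2 = 7

7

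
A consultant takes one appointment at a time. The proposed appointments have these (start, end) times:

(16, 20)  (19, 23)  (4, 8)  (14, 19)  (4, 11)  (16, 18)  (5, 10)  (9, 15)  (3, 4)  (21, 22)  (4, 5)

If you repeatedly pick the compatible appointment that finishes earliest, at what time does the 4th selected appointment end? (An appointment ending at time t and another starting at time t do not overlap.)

18

Sorted by end: (3,4)  (4,5)  (4,8)  (5,10)  (4,11)  (9,15)  (16,18)  (14,19)  (16,20)  (21,22)  (19,23)
take (3,4); take (4,5); skip (4,8); take (5,10); take (16,18); skip (14,19); take (21,22).
Selected: (3,4) (4,5) (5,10) (16,18) (21,22)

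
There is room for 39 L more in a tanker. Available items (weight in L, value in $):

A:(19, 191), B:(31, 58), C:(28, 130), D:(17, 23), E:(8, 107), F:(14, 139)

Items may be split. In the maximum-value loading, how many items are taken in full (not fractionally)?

2

Greedy by value/weight ratio, highest first.
Ratios (sorted): E 13.38, A 10.05, F 9.93, C 4.64, B 1.87, D 1.35
take E (8 @ 107); take A (19 @ 191); take 12/14 of F → 119.14. Capacity used 39/39.
2 item(s) taken whole; one partial (take 12/14 of F).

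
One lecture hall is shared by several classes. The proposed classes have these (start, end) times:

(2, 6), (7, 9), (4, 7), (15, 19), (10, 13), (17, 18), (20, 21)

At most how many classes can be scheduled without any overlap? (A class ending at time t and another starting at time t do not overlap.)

Order by finish time; keep every interval that doesn't clash with the previous kept one.
Sorted by end: (2,6)  (4,7)  (7,9)  (10,13)  (17,18)  (15,19)  (20,21)
take (2,6); skip (4,7); take (7,9); take (10,13); take (17,18); take (20,21).
Selected 5 classes.

5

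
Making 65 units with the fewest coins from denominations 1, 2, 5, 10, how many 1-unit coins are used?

Use the largest denomination that fits, subtract, and repeat.
65 − 6×10→5 − 1×5→0
Count of 1: 0

0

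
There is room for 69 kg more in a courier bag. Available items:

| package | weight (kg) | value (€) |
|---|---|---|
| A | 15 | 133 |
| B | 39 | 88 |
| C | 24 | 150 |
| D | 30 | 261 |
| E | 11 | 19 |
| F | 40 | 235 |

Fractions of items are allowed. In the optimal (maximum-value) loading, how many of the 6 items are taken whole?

Sort by value per unit weight and fill in that order.
Ratios (sorted): A 8.87, D 8.70, C 6.25, F 5.88, B 2.26, E 1.73
take A (15 @ 133); take D (30 @ 261); take C (24 @ 150). Capacity used 69/69.
3 item(s) taken whole.

3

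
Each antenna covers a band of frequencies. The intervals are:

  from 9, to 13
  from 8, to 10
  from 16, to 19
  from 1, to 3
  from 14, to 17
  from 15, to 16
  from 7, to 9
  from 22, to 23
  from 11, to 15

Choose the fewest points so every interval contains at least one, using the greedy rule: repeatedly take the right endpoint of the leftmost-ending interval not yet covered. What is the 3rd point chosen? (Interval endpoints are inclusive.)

15

Process intervals by earliest right end; each time one isn't hit yet, stab at its right endpoint.
Sorted: [1,3] [7,9] [8,10] [9,13] [11,15] [15,16] [14,17] [16,19] [22,23]
{[1,3]} hit by 3; {[7,9],[8,10],[9,13]} hit by 9; {[11,15],[15,16],[14,17]} hit by 15; {[16,19]} hit by 19; {[22,23]} hit by 23.
Points: 3, 9, 15, 19, 23 (5 total).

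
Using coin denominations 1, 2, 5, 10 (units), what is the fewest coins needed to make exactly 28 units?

28 − 2×10→8 − 1×5→3 − 1×2→1 − 1×1→0
Total coins = 2 + 1 + 1 + 1 = 5

5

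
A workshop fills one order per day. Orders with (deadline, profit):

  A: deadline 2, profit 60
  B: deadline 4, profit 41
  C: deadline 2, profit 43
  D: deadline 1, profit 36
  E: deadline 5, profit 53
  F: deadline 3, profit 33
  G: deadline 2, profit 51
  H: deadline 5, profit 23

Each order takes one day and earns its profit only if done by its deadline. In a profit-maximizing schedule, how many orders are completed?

5

By profit: A(d2,60), E(d5,53), G(d2,51), C(d2,43), B(d4,41), D(d1,36), F(d3,33), H(d5,23)
A→slot 2; E→slot 5; G→slot 1; C skipped; B→slot 4; D skipped; F→slot 3; H skipped.
5 of 8 scheduled.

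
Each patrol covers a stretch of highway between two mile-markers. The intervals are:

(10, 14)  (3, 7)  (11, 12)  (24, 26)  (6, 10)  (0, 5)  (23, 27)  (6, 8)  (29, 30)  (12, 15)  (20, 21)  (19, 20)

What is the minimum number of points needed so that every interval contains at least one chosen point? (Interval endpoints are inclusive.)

Process intervals by earliest right end; each time one isn't hit yet, stab at its right endpoint.
By right end: [0,5]  [3,7]  [6,8]  [6,10]  [11,12]  [10,14]  [12,15]  [19,20]  [20,21]  [24,26]  [23,27]  [29,30]
[0,5] uncovered → point at 5; [6,8] uncovered → point at 8; [11,12] uncovered → point at 12; [19,20] uncovered → point at 20; [24,26] uncovered → point at 26; [29,30] uncovered → point at 30.
Points: 5, 8, 12, 20, 26, 30 (6 total).

6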